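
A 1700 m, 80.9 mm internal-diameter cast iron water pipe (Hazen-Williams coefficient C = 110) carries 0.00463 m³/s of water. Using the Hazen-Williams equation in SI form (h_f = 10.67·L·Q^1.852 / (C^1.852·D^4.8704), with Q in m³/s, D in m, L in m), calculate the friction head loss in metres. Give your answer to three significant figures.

h_f = 10.67·1700·0.00463^1.852 / (110^1.852·0.0809^4.8704) = 29.74 m

h_f ≈ 29.7 m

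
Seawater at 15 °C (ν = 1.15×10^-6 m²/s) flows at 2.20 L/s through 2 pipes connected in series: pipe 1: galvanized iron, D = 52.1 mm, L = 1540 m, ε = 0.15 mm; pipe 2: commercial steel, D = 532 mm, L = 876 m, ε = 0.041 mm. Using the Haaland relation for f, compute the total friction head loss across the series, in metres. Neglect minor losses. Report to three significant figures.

H ≈ 45.5 m

Pipe 1: V = 1.032 m/s, Re = 4.68×10^4, ε/D = 0.00288, f = 0.02835, h_1 = f(L/D)V²/2g = 45.48 m
Pipe 2: V = 0.009897 m/s, Re = 4580, ε/D = 7.71×10^-5, f = 0.03881, h_2 = f(L/D)V²/2g = 3.190×10^-4 m
Series → Q common, losses add: H = Σh = 45.48 m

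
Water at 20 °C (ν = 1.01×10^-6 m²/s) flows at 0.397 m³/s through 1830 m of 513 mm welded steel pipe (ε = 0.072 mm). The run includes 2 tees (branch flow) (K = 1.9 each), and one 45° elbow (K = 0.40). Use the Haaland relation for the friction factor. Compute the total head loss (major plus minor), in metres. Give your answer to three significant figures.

H_L ≈ 10.1 m

V = 4Q/(πD²) = 1.921 m/s; V²/2g = 0.1880 m
Re = 9.76×10^5, ε/D = 1.40×10^-4 → f = 0.01391 (Haaland)
Major: h_f = f(L/D)·V²/2g = 0.01391·3567·0.1880 = 9.328 m
Minor: ΣK = 4.20; h_m = ΣK·V²/2g = 0.7897 m
Total H_L = 9.328 + 0.7897 = 10.12 m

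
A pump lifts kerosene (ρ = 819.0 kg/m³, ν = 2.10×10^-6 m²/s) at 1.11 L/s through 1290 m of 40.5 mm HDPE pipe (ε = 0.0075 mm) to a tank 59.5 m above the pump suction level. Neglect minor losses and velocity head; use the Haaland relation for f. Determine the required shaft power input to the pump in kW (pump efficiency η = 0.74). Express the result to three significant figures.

P_shaft ≈ 1.11 kW

V = 4Q/(πD²) = 0.8616 m/s; Re = 1.66×10^4; ε/D = 1.85×10^-4; f = 0.02727
h_f = f(L/D)V²/2g = 32.86 m
Total head H = z + h_f = 59.5 + 32.86 = 92.36 m
P_hyd = ρgQH = 819.0·9.81·0.00111·92.36 = 0.8237 kW
P_shaft = P_hyd/η = 0.8237/0.74 = 1.113 kW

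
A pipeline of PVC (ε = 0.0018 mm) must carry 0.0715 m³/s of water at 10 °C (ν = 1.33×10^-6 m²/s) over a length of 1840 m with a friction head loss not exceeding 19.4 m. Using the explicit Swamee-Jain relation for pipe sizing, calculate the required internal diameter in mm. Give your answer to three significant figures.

D ≈ 229 mm

Swamee-Jain (Type III): D = 0.66·[ε^1.25·(LQ²/(gh_f))^4.75 + ν·Q^9.4·(L/(gh_f))^5.2]^0.04
LQ²/(gh_f) = 0.04943; L/(gh_f) = 9.668
Term 1 = ε^1.25·(…)^4.75 = 4.12×10^-14; Term 2 = ν·Q^9.4·(…)^5.2 = 3.01×10^-12
D = 0.66·(4.12×10^-14 + 3.01×10^-12)^0.04 = 0.2285 m = 229 mm
Check: V = 1.74 m/s, Re = 3.00×10^5, f = 0.01447, h_f = 18.1 m ≈ 19.4 m ✓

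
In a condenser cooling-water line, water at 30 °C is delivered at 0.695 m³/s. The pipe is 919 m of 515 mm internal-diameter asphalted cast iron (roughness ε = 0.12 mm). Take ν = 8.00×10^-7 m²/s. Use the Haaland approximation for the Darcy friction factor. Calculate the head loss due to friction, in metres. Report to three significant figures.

V = 4Q/(πD²) = 4·0.695/(π·0.515²) = 3.336 m/s
Re = VD/ν = 3.336·0.515/8.00×10^-7 = 2.15×10^6 → turbulent
ε/D = 0.12/515 = 2.33×10^-4
Haaland: f = 0.01457
h_f = f(L/D)V²/(2g) = 0.01457·(919/0.515)·3.336²/(2·9.81) = 14.75 m

h_f ≈ 14.7 m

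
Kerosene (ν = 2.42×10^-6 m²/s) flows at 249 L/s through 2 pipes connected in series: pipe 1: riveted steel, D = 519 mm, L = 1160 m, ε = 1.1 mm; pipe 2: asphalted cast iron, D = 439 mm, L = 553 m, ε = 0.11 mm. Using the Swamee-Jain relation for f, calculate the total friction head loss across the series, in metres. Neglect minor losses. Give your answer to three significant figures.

Pipe 1: V = 1.177 m/s, Re = 2.52×10^5, ε/D = 0.00212, f = 0.02463, h_1 = f(L/D)V²/2g = 3.887 m
Pipe 2: V = 1.645 m/s, Re = 2.98×10^5, ε/D = 2.51×10^-4, f = 0.01671, h_2 = f(L/D)V²/2g = 2.904 m
Series → Q common, losses add: H = Σh = 6.790 m

H ≈ 6.79 m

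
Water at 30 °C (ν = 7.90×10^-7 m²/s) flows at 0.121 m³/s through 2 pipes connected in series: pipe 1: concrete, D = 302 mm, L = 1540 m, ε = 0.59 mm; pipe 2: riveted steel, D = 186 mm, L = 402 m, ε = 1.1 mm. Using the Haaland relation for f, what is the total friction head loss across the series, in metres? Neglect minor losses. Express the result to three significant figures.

H ≈ 87.6 m

Pipe 1: V = 1.689 m/s, Re = 6.46×10^5, ε/D = 0.00195, f = 0.02358, h_1 = f(L/D)V²/2g = 17.48 m
Pipe 2: V = 4.453 m/s, Re = 1.05×10^6, ε/D = 0.00591, f = 0.03211, h_2 = f(L/D)V²/2g = 70.15 m
Series → Q common, losses add: H = Σh = 87.63 m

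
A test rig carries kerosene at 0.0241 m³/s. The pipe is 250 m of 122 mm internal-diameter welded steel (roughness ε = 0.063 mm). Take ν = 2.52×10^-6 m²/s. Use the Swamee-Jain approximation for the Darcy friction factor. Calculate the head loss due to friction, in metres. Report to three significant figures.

V = 4Q/(πD²) = 4·0.0241/(π·0.122²) = 2.062 m/s
Re = VD/ν = 2.062·0.122/2.52×10^-6 = 9.98×10^4 → turbulent
ε/D = 0.063/122 = 5.16×10^-4
Swamee-Jain: f = 0.02049
h_f = f(L/D)V²/(2g) = 0.02049·(250/0.122)·2.062²/(2·9.81) = 9.096 m

h_f ≈ 9.10 m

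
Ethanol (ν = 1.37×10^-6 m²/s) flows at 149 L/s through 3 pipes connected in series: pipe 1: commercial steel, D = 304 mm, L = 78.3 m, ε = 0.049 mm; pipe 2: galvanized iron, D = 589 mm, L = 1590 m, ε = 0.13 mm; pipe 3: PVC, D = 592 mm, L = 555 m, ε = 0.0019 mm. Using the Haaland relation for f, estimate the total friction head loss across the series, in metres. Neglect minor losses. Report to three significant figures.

Pipe 1: V = 2.053 m/s, Re = 4.56×10^5, ε/D = 1.61×10^-4, f = 0.01505, h_1 = f(L/D)V²/2g = 0.8324 m
Pipe 2: V = 0.5468 m/s, Re = 2.35×10^5, ε/D = 2.21×10^-4, f = 0.01667, h_2 = f(L/D)V²/2g = 0.6859 m
Pipe 3: V = 0.5413 m/s, Re = 2.34×10^5, ε/D = 3.21×10^-6, f = 0.01506, h_3 = f(L/D)V²/2g = 0.2108 m
Series → Q common, losses add: H = Σh = 1.729 m

H ≈ 1.73 m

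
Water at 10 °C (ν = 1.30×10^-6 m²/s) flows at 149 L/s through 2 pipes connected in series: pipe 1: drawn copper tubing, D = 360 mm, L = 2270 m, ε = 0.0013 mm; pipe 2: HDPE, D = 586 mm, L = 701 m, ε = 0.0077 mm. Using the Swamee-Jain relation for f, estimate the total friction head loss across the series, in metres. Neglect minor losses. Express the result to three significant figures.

H ≈ 9.68 m

Pipe 1: V = 1.464 m/s, Re = 4.05×10^5, ε/D = 3.61×10^-6, f = 0.01365, h_1 = f(L/D)V²/2g = 9.399 m
Pipe 2: V = 0.5525 m/s, Re = 2.49×10^5, ε/D = 1.31×10^-5, f = 0.01503, h_2 = f(L/D)V²/2g = 0.2796 m
Series → Q common, losses add: H = Σh = 9.678 m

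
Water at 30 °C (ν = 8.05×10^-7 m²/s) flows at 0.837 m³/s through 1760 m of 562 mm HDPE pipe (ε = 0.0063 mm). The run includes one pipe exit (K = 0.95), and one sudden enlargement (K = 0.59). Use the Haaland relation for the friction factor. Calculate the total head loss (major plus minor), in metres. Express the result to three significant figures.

V = 4Q/(πD²) = 3.374 m/s; V²/2g = 0.5803 m
Re = 2.36×10^6, ε/D = 1.12×10^-5 → f = 0.01045 (Haaland)
Major: h_f = f(L/D)·V²/2g = 0.01045·3132·0.5803 = 18.99 m
Minor: ΣK = 1.54; h_m = ΣK·V²/2g = 0.8936 m
Total H_L = 18.99 + 0.8936 = 19.88 m

H_L ≈ 19.9 m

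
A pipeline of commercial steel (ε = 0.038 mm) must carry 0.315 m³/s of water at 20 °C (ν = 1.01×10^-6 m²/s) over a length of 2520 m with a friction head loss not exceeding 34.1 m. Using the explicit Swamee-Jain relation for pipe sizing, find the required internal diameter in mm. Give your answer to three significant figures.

Swamee-Jain (Type III): D = 0.66·[ε^1.25·(LQ²/(gh_f))^4.75 + ν·Q^9.4·(L/(gh_f))^5.2]^0.04
LQ²/(gh_f) = 0.7475; L/(gh_f) = 7.533
Term 1 = ε^1.25·(…)^4.75 = 7.49×10^-7; Term 2 = ν·Q^9.4·(…)^5.2 = 7.06×10^-7
D = 0.66·(7.49×10^-7 + 7.06×10^-7)^0.04 = 0.3855 m = 386 mm
Check: V = 2.70 m/s, Re = 1.03×10^6, f = 0.01345, h_f = 32.6 m ≈ 34.1 m ✓

D ≈ 386 mm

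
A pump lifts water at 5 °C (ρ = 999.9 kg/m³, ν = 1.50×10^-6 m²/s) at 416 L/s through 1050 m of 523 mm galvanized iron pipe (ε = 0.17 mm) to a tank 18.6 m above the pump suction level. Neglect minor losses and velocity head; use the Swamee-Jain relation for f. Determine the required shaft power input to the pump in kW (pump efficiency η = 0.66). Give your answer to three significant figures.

P_shaft ≈ 154 kW

V = 4Q/(πD²) = 1.936 m/s; Re = 6.75×10^5; ε/D = 3.25×10^-4; f = 0.01627
h_f = f(L/D)V²/2g = 6.244 m
Total head H = z + h_f = 18.6 + 6.244 = 24.84 m
P_hyd = ρgQH = 999.9·9.81·0.416·24.84 = 101.4 kW
P_shaft = P_hyd/η = 101.4/0.66 = 153.6 kW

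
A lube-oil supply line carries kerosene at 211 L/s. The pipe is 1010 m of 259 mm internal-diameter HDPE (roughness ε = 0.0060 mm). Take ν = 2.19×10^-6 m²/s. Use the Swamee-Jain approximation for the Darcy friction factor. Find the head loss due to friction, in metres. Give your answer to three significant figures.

h_f ≈ 43.3 m

V = 4Q/(πD²) = 4·0.211/(π·0.259²) = 4.005 m/s
Re = VD/ν = 4.005·0.259/2.19×10^-6 = 4.74×10^5 → turbulent
ε/D = 0.0060/259 = 2.32×10^-5
Swamee-Jain: f = 0.01357
h_f = f(L/D)V²/(2g) = 0.01357·(1010/0.259)·4.005²/(2·9.81) = 43.26 m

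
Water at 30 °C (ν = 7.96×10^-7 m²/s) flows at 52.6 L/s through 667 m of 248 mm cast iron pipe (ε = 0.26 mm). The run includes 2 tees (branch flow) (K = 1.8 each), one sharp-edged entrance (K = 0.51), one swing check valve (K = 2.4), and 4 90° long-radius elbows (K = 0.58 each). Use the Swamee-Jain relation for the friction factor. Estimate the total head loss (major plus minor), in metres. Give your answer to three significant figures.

V = 4Q/(πD²) = 1.089 m/s; V²/2g = 0.06043 m
Re = 3.39×10^5, ε/D = 0.00105 → f = 0.02084 (Swamee-Jain)
Major: h_f = f(L/D)·V²/2g = 0.02084·2690·0.06043 = 3.387 m
Minor: ΣK = 8.83; h_m = ΣK·V²/2g = 0.5336 m
Total H_L = 3.387 + 0.5336 = 3.921 m

H_L ≈ 3.92 m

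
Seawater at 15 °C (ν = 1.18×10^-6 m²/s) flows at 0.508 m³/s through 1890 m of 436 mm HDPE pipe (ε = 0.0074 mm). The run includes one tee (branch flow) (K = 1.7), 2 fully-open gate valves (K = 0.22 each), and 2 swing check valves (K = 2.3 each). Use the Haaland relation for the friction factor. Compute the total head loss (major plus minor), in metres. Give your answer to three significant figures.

H_L ≈ 33.4 m

V = 4Q/(πD²) = 3.403 m/s; V²/2g = 0.5901 m
Re = 1.26×10^6, ε/D = 1.70×10^-5 → f = 0.01152 (Haaland)
Major: h_f = f(L/D)·V²/2g = 0.01152·4335·0.5901 = 29.47 m
Minor: ΣK = 6.74; h_m = ΣK·V²/2g = 3.977 m
Total H_L = 29.47 + 3.977 = 33.45 m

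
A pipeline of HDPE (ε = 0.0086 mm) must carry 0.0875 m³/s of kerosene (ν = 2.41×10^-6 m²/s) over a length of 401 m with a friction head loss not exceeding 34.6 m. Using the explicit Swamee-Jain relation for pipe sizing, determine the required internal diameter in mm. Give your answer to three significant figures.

D ≈ 164 mm

Swamee-Jain (Type III): D = 0.66·[ε^1.25·(LQ²/(gh_f))^4.75 + ν·Q^9.4·(L/(gh_f))^5.2]^0.04
LQ²/(gh_f) = 0.009045; L/(gh_f) = 1.181
Term 1 = ε^1.25·(…)^4.75 = 9.14×10^-17; Term 2 = ν·Q^9.4·(…)^5.2 = 6.51×10^-16
D = 0.66·(9.14×10^-17 + 6.51×10^-16)^0.04 = 0.1638 m = 164 mm
Check: V = 4.15 m/s, Re = 2.82×10^5, f = 0.01511, h_f = 32.5 m ≈ 34.6 m ✓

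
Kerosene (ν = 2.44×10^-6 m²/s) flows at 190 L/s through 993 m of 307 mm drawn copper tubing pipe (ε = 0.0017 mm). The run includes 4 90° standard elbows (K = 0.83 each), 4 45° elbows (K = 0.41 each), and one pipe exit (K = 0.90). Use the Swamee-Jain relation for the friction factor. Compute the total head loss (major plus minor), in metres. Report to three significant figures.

V = 4Q/(πD²) = 2.567 m/s; V²/2g = 0.3358 m
Re = 3.23×10^5, ε/D = 5.54×10^-6 → f = 0.01425 (Swamee-Jain)
Major: h_f = f(L/D)·V²/2g = 0.01425·3235·0.3358 = 15.47 m
Minor: ΣK = 5.86; h_m = ΣK·V²/2g = 1.968 m
Total H_L = 15.47 + 1.968 = 17.44 m

H_L ≈ 17.4 m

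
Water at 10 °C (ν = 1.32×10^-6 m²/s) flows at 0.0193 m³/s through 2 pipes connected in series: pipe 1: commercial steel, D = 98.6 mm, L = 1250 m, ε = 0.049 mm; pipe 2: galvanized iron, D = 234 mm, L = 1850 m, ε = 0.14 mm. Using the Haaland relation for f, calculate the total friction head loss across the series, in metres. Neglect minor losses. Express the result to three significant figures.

H ≈ 79.0 m

Pipe 1: V = 2.528 m/s, Re = 1.89×10^5, ε/D = 4.97×10^-4, f = 0.01872, h_1 = f(L/D)V²/2g = 77.26 m
Pipe 2: V = 0.4488 m/s, Re = 7.96×10^4, ε/D = 5.98×10^-4, f = 0.02106, h_2 = f(L/D)V²/2g = 1.709 m
Series → Q common, losses add: H = Σh = 78.97 m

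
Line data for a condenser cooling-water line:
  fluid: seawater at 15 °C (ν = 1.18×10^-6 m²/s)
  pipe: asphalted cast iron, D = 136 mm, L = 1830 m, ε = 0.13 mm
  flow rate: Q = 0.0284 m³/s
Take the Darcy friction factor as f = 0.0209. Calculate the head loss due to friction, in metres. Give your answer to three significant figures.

h_f ≈ 54.8 m

V = 4Q/(πD²) = 4·0.0284/(π·0.136²) = 1.955 m/s
h_f = f(L/D)V²/(2g) = 0.02090·(1830/0.136)·1.955²/(2·9.81) = 54.78 m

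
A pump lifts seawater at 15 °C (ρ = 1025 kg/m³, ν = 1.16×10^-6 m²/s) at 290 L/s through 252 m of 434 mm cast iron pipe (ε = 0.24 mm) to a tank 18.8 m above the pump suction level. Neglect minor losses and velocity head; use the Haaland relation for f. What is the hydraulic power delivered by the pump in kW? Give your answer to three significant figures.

V = 4Q/(πD²) = 1.960 m/s; Re = 7.33×10^5; ε/D = 5.53×10^-4; f = 0.01767
h_f = f(L/D)V²/2g = 2.009 m
Total head H = z + h_f = 18.8 + 2.009 = 20.81 m
P_hyd = ρgQH = 1025·9.81·0.290·20.81 = 60.68 kW

P_hyd ≈ 60.7 kW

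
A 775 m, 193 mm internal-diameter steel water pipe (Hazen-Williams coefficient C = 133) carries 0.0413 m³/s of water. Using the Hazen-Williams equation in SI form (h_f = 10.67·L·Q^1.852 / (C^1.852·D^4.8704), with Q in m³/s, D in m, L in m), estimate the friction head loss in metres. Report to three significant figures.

h_f ≈ 7.95 m

h_f = 10.67·775·0.0413^1.852 / (133^1.852·0.193^4.8704) = 7.952 m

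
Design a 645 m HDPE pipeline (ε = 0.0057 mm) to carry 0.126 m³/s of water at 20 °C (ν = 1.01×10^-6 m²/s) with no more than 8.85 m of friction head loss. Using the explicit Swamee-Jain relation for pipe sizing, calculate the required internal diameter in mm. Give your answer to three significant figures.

Swamee-Jain (Type III): D = 0.66·[ε^1.25·(LQ²/(gh_f))^4.75 + ν·Q^9.4·(L/(gh_f))^5.2]^0.04
LQ²/(gh_f) = 0.1179; L/(gh_f) = 7.429
Term 1 = ε^1.25·(…)^4.75 = 1.08×10^-11; Term 2 = ν·Q^9.4·(…)^5.2 = 1.19×10^-10
D = 0.66·(1.08×10^-11 + 1.19×10^-10)^0.04 = 0.2655 m = 266 mm
Check: V = 2.28 m/s, Re = 5.98×10^5, f = 0.01306, h_f = 8.37 m ≈ 8.85 m ✓

D ≈ 266 mm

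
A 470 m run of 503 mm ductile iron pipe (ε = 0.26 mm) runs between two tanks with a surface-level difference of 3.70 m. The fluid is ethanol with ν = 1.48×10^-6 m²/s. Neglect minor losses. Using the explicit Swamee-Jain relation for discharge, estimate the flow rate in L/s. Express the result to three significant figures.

Q ≈ 419 L/s

Swamee-Jain (Type II): Q = -0.965·√(gD⁵h_f/L)·ln[ε/(3.7D) + √(3.17ν²L/(gD³h_f))]
√(gD⁵h_f/L) = √(9.81·0.503⁵·3.70/470) = 0.04987
ε/(3.7D) = 1.40×10^-4; √(3.17ν²L/(gD³h_f)) = 2.66×10^-5
Q = -0.965·0.04987·ln(1.663×10^-4) = 0.4187 m³/s
Check: V = 2.11 m/s, Re = 7.16×10^5, f = 0.01761, h_f = 3.72 m ≈ 3.70 m ✓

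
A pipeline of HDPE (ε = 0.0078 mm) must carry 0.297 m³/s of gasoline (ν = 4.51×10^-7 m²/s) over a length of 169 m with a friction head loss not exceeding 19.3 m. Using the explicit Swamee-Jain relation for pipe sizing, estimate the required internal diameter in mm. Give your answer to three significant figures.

D ≈ 233 mm

Swamee-Jain (Type III): D = 0.66·[ε^1.25·(LQ²/(gh_f))^4.75 + ν·Q^9.4·(L/(gh_f))^5.2]^0.04
LQ²/(gh_f) = 0.07874; L/(gh_f) = 0.8926
Term 1 = ε^1.25·(…)^4.75 = 2.35×10^-12; Term 2 = ν·Q^9.4·(…)^5.2 = 2.76×10^-12
D = 0.66·(2.35×10^-12 + 2.76×10^-12)^0.04 = 0.2333 m = 233 mm
Check: V = 6.95 m/s, Re = 3.59×10^6, f = 0.01090, h_f = 19.4 m ≈ 19.3 m ✓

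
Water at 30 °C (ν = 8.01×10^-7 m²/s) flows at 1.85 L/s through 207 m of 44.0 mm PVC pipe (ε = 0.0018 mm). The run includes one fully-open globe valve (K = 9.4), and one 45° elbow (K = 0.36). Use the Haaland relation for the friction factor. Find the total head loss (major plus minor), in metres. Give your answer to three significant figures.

V = 4Q/(πD²) = 1.217 m/s; V²/2g = 0.07545 m
Re = 6.68×10^4, ε/D = 4.09×10^-5 → f = 0.01955 (Haaland)
Major: h_f = f(L/D)·V²/2g = 0.01955·4705·0.07545 = 6.940 m
Minor: ΣK = 9.76; h_m = ΣK·V²/2g = 0.7364 m
Total H_L = 6.940 + 0.7364 = 7.677 m

H_L ≈ 7.68 m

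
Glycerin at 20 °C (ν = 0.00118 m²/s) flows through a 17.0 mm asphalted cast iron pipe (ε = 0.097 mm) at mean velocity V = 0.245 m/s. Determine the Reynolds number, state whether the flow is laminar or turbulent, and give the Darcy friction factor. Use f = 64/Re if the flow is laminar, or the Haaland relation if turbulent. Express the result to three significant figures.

Re ≈ 3.53; laminar; f = 64/Re ≈ 18.1

Re = VD/ν = 0.2450·0.0170/0.00118 = 3.53
Re < 2300 → laminar → f = 64/Re = 18.13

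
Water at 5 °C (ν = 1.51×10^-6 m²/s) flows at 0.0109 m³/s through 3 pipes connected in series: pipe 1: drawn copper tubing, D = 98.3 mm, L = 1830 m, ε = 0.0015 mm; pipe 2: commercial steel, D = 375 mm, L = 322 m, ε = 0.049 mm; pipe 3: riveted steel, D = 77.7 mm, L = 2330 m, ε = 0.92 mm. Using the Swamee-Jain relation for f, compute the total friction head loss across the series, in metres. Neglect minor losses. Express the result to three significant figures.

Pipe 1: V = 1.436 m/s, Re = 9.35×10^4, ε/D = 1.53×10^-5, f = 0.01821, h_1 = f(L/D)V²/2g = 35.63 m
Pipe 2: V = 0.09869 m/s, Re = 2.45×10^4, ε/D = 1.31×10^-4, f = 0.02491, h_2 = f(L/D)V²/2g = 0.01062 m
Pipe 3: V = 2.299 m/s, Re = 1.18×10^5, ε/D = 0.0118, f = 0.04084, h_3 = f(L/D)V²/2g = 329.8 m
Series → Q common, losses add: H = Σh = 365.5 m

H ≈ 365 m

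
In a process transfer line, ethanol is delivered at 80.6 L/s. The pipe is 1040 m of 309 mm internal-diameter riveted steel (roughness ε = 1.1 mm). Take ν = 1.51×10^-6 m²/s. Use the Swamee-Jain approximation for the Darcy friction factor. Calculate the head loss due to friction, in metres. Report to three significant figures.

h_f ≈ 5.59 m

V = 4Q/(πD²) = 4·0.0806/(π·0.309²) = 1.075 m/s
Re = VD/ν = 1.075·0.309/1.51×10^-6 = 2.20×10^5 → turbulent
ε/D = 1.1/309 = 0.00356
Swamee-Jain: f = 0.02819
h_f = f(L/D)V²/(2g) = 0.02819·(1040/0.309)·1.075²/(2·9.81) = 5.585 m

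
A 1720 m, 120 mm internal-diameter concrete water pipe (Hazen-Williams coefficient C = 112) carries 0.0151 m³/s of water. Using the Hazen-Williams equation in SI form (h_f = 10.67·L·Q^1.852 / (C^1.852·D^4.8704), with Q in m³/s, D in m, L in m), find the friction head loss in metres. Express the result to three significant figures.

h_f ≈ 38.1 m

h_f = 10.67·1720·0.0151^1.852 / (112^1.852·0.120^4.8704) = 38.09 m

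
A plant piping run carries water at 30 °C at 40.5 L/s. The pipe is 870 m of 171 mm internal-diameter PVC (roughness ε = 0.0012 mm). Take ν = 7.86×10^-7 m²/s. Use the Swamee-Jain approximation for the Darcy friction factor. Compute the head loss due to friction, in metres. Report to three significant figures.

h_f ≈ 11.2 m

V = 4Q/(πD²) = 4·0.0405/(π·0.171²) = 1.763 m/s
Re = VD/ν = 1.763·0.171/7.86×10^-7 = 3.84×10^5 → turbulent
ε/D = 0.0012/171 = 7.02×10^-6
Swamee-Jain: f = 0.01383
h_f = f(L/D)V²/(2g) = 0.01383·(870/0.171)·1.763²/(2·9.81) = 11.15 m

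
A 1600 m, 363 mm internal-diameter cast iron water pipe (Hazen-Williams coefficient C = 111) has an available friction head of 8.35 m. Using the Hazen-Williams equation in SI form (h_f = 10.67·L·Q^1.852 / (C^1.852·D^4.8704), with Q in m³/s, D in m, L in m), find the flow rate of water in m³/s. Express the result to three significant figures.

Rearranging: Q = [h_f·C^1.852·D^4.8704 / (10.67·L)]^(1/1.852)
Q = [8.35·111^1.852·0.363^4.8704 / (10.67·1600)]^0.540 = 0.1260 m³/s

Q ≈ 0.126 m³/s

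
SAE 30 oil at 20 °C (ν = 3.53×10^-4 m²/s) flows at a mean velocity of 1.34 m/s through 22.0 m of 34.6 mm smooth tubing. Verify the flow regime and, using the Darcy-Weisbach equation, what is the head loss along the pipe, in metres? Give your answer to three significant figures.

h_f ≈ 28.4 m

Re = VD/ν = 1.34·0.03460/3.53×10^-4 = 131 → laminar (Re < 2300)
f = 64/Re = 0.4873
h_f = f(L/D)V²/(2g) = 0.4873·(22.0/0.03460)·1.34²/(2·9.81) = 28.36 m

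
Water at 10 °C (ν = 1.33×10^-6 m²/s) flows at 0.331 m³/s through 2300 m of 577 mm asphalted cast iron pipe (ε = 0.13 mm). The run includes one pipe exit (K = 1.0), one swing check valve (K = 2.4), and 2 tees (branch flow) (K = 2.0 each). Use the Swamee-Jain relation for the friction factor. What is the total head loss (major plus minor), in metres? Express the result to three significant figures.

V = 4Q/(πD²) = 1.266 m/s; V²/2g = 0.08167 m
Re = 5.49×10^5, ε/D = 2.25×10^-4 → f = 0.01563 (Swamee-Jain)
Major: h_f = f(L/D)·V²/2g = 0.01563·3986·0.08167 = 5.088 m
Minor: ΣK = 7.40; h_m = ΣK·V²/2g = 0.6044 m
Total H_L = 5.088 + 0.6044 = 5.692 m

H_L ≈ 5.69 m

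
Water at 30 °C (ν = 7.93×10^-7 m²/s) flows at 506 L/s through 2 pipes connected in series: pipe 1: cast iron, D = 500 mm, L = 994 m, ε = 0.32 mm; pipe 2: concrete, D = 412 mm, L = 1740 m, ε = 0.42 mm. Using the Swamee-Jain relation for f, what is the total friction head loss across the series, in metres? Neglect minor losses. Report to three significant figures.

H ≈ 74.0 m

Pipe 1: V = 2.577 m/s, Re = 1.62×10^6, ε/D = 6.40×10^-4, f = 0.01800, h_1 = f(L/D)V²/2g = 12.11 m
Pipe 2: V = 3.795 m/s, Re = 1.97×10^6, ε/D = 0.00102, f = 0.01994, h_2 = f(L/D)V²/2g = 61.84 m
Series → Q common, losses add: H = Σh = 73.95 m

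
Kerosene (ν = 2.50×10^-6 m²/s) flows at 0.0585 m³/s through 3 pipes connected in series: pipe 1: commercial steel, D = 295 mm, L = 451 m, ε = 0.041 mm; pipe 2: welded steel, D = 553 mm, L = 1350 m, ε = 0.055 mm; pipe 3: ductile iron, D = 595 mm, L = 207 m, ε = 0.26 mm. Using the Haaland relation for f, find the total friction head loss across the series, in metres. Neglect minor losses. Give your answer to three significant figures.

Pipe 1: V = 0.8559 m/s, Re = 1.01×10^5, ε/D = 1.39×10^-4, f = 0.01842, h_1 = f(L/D)V²/2g = 1.051 m
Pipe 2: V = 0.2436 m/s, Re = 5.39×10^4, ε/D = 9.95×10^-5, f = 0.02066, h_2 = f(L/D)V²/2g = 0.1525 m
Pipe 3: V = 0.2104 m/s, Re = 5.01×10^4, ε/D = 4.37×10^-4, f = 0.02205, h_3 = f(L/D)V²/2g = 0.01731 m
Series → Q common, losses add: H = Σh = 1.221 m

H ≈ 1.22 m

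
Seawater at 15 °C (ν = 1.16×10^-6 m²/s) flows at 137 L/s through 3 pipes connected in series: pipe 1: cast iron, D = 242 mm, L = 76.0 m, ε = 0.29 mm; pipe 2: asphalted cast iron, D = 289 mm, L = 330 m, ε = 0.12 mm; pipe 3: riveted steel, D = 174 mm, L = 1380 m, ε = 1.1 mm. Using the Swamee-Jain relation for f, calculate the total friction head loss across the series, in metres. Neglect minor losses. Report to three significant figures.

H ≈ 447 m

Pipe 1: V = 2.979 m/s, Re = 6.21×10^5, ε/D = 0.00120, f = 0.02107, h_1 = f(L/D)V²/2g = 2.991 m
Pipe 2: V = 2.089 m/s, Re = 5.20×10^5, ε/D = 4.15×10^-4, f = 0.01718, h_2 = f(L/D)V²/2g = 4.362 m
Pipe 3: V = 5.761 m/s, Re = 8.64×10^5, ε/D = 0.00632, f = 0.03280, h_3 = f(L/D)V²/2g = 440.1 m
Series → Q common, losses add: H = Σh = 447.5 m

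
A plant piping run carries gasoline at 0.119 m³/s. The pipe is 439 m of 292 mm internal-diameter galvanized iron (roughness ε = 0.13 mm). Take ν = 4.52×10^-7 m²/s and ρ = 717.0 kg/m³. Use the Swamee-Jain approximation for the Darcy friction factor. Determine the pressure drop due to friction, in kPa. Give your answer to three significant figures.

V = 4Q/(πD²) = 4·0.119/(π·0.292²) = 1.777 m/s
Re = VD/ν = 1.777·0.292/4.52×10^-7 = 1.15×10^6 → turbulent
ε/D = 0.13/292 = 4.45×10^-4
Swamee-Jain: f = 0.01685
h_f = f(L/D)V²/(2g) = 0.01685·(439/0.292)·1.777²/(2·9.81) = 4.076 m
Δp = ρg·h_f = 717.0·9.81·4.076 = 28.67 kPa

Δp ≈ 28.7 kPa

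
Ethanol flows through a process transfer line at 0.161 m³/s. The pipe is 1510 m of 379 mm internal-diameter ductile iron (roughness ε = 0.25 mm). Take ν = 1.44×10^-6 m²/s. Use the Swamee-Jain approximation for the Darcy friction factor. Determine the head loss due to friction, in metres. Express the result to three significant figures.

h_f ≈ 7.84 m

V = 4Q/(πD²) = 4·0.161/(π·0.379²) = 1.427 m/s
Re = VD/ν = 1.427·0.379/1.44×10^-6 = 3.76×10^5 → turbulent
ε/D = 0.25/379 = 6.60×10^-4
Swamee-Jain: f = 0.01895
h_f = f(L/D)V²/(2g) = 0.01895·(1510/0.379)·1.427²/(2·9.81) = 7.839 m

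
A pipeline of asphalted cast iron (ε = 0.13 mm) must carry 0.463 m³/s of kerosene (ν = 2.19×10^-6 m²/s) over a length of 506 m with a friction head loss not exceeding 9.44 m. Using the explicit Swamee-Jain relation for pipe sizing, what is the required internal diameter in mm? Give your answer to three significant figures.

D ≈ 440 mm

Swamee-Jain (Type III): D = 0.66·[ε^1.25·(LQ²/(gh_f))^4.75 + ν·Q^9.4·(L/(gh_f))^5.2]^0.04
LQ²/(gh_f) = 1.171; L/(gh_f) = 5.464
Term 1 = ε^1.25·(…)^4.75 = 2.94×10^-5; Term 2 = ν·Q^9.4·(…)^5.2 = 1.08×10^-5
D = 0.66·(2.94×10^-5 + 1.08×10^-5)^0.04 = 0.4403 m = 440 mm
Check: V = 3.04 m/s, Re = 6.11×10^5, f = 0.01612, h_f = 8.74 m ≈ 9.44 m ✓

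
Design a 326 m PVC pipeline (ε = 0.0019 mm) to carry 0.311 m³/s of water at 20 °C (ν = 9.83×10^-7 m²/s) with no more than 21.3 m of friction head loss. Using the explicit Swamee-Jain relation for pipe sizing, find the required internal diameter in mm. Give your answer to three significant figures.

D ≈ 269 mm

Swamee-Jain (Type III): D = 0.66·[ε^1.25·(LQ²/(gh_f))^4.75 + ν·Q^9.4·(L/(gh_f))^5.2]^0.04
LQ²/(gh_f) = 0.1509; L/(gh_f) = 1.560
Term 1 = ε^1.25·(…)^4.75 = 8.86×10^-12; Term 2 = ν·Q^9.4·(…)^5.2 = 1.69×10^-10
D = 0.66·(8.86×10^-12 + 1.69×10^-10)^0.04 = 0.2689 m = 269 mm
Check: V = 5.48 m/s, Re = 1.50×10^6, f = 0.01108, h_f = 20.5 m ≈ 21.3 m ✓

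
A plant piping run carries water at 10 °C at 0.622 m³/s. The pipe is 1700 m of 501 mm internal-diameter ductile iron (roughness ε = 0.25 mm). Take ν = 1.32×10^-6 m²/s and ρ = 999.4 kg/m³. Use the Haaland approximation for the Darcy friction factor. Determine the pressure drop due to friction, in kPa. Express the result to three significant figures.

Δp ≈ 289 kPa

V = 4Q/(πD²) = 4·0.622/(π·0.501²) = 3.155 m/s
Re = VD/ν = 3.155·0.501/1.32×10^-6 = 1.20×10^6 → turbulent
ε/D = 0.25/501 = 4.99×10^-4
Haaland: f = 0.01710
h_f = f(L/D)V²/(2g) = 0.01710·(1700/0.501)·3.155²/(2·9.81) = 29.43 m
Δp = ρg·h_f = 999.4·9.81·29.43 = 288.6 kPa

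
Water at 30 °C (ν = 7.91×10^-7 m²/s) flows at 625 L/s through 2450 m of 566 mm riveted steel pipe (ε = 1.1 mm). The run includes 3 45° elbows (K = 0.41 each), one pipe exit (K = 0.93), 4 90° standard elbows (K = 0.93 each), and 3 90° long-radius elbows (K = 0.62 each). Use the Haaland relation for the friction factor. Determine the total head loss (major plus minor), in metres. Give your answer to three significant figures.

V = 4Q/(πD²) = 2.484 m/s; V²/2g = 0.3145 m
Re = 1.78×10^6, ε/D = 0.00194 → f = 0.02338 (Haaland)
Major: h_f = f(L/D)·V²/2g = 0.02338·4329·0.3145 = 31.83 m
Minor: ΣK = 7.74; h_m = ΣK·V²/2g = 2.434 m
Total H_L = 31.83 + 2.434 = 34.27 m

H_L ≈ 34.3 m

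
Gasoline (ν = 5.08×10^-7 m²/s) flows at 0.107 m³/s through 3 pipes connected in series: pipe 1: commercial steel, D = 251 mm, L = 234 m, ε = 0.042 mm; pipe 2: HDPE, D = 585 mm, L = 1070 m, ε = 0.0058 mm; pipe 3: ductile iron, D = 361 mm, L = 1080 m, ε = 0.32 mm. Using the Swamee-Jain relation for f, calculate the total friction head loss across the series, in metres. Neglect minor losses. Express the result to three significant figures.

Pipe 1: V = 2.162 m/s, Re = 1.07×10^6, ε/D = 1.67×10^-4, f = 0.01434, h_1 = f(L/D)V²/2g = 3.186 m
Pipe 2: V = 0.3981 m/s, Re = 4.58×10^5, ε/D = 9.91×10^-6, f = 0.01345, h_2 = f(L/D)V²/2g = 0.1987 m
Pipe 3: V = 1.045 m/s, Re = 7.43×10^5, ε/D = 8.86×10^-4, f = 0.01962, h_3 = f(L/D)V²/2g = 3.270 m
Series → Q common, losses add: H = Σh = 6.654 m

H ≈ 6.65 m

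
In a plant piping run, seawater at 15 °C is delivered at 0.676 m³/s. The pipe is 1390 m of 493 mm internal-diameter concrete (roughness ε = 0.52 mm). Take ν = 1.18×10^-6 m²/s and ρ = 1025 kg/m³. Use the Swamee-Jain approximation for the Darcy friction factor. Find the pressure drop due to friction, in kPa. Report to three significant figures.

V = 4Q/(πD²) = 4·0.676/(π·0.493²) = 3.541 m/s
Re = VD/ν = 3.541·0.493/1.18×10^-6 = 1.48×10^6 → turbulent
ε/D = 0.52/493 = 0.00105
Swamee-Jain: f = 0.02016
h_f = f(L/D)V²/(2g) = 0.02016·(1390/0.493)·3.541²/(2·9.81) = 36.34 m
Δp = ρg·h_f = 1025·9.81·36.34 = 365.4 kPa

Δp ≈ 365 kPa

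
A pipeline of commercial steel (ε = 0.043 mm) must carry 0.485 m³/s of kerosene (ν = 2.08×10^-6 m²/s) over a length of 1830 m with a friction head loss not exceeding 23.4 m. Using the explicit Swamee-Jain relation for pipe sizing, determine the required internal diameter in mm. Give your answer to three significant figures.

D ≈ 468 mm

Swamee-Jain (Type III): D = 0.66·[ε^1.25·(LQ²/(gh_f))^4.75 + ν·Q^9.4·(L/(gh_f))^5.2]^0.04
LQ²/(gh_f) = 1.875; L/(gh_f) = 7.972
Term 1 = ε^1.25·(…)^4.75 = 6.90×10^-5; Term 2 = ν·Q^9.4·(…)^5.2 = 1.13×10^-4
D = 0.66·(6.90×10^-5 + 1.13×10^-4)^0.04 = 0.4677 m = 468 mm
Check: V = 2.82 m/s, Re = 6.35×10^5, f = 0.01399, h_f = 22.2 m ≈ 23.4 m ✓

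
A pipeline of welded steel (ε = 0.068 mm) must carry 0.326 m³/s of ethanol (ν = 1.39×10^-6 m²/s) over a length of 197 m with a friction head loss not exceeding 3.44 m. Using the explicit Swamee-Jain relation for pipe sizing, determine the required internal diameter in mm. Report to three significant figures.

D ≈ 380 mm

Swamee-Jain (Type III): D = 0.66·[ε^1.25·(LQ²/(gh_f))^4.75 + ν·Q^9.4·(L/(gh_f))^5.2]^0.04
LQ²/(gh_f) = 0.6204; L/(gh_f) = 5.838
Term 1 = ε^1.25·(…)^4.75 = 6.39×10^-7; Term 2 = ν·Q^9.4·(…)^5.2 = 3.56×10^-7
D = 0.66·(6.39×10^-7 + 3.56×10^-7)^0.04 = 0.3797 m = 380 mm
Check: V = 2.88 m/s, Re = 7.86×10^5, f = 0.01477, h_f = 3.24 m ≈ 3.44 m ✓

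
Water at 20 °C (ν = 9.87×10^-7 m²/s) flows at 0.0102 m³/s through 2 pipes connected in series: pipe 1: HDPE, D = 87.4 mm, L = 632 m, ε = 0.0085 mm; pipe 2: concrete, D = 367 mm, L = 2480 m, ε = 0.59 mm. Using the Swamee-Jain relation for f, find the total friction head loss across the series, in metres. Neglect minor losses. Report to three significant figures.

Pipe 1: V = 1.700 m/s, Re = 1.51×10^5, ε/D = 9.73×10^-5, f = 0.01715, h_1 = f(L/D)V²/2g = 18.27 m
Pipe 2: V = 0.09642 m/s, Re = 3.59×10^4, ε/D = 0.00161, f = 0.02688, h_2 = f(L/D)V²/2g = 0.08606 m
Series → Q common, losses add: H = Σh = 18.35 m

H ≈ 18.4 m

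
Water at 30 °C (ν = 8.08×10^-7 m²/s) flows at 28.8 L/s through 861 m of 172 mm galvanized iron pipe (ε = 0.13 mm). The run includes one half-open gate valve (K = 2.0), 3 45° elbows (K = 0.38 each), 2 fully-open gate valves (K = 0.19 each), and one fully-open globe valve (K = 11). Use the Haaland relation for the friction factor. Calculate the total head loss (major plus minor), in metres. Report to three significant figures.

V = 4Q/(πD²) = 1.239 m/s; V²/2g = 0.07831 m
Re = 2.64×10^5, ε/D = 7.56×10^-4 → f = 0.01955 (Haaland)
Major: h_f = f(L/D)·V²/2g = 0.01955·5006·0.07831 = 7.664 m
Minor: ΣK = 14.5; h_m = ΣK·V²/2g = 1.137 m
Total H_L = 7.664 + 1.137 = 8.801 m

H_L ≈ 8.80 m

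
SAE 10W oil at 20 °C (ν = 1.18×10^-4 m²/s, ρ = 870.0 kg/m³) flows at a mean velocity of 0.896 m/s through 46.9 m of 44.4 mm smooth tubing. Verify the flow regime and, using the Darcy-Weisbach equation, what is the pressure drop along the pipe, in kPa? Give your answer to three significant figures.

Re = VD/ν = 0.896·0.04440/1.18×10^-4 = 337 → laminar (Re < 2300)
f = 64/Re = 0.1898
h_f = f(L/D)V²/(2g) = 0.1898·(46.9/0.04440)·0.896²/(2·9.81) = 8.205 m
Δp = ρg·h_f = 870.0·9.81·8.205 = 70.03 kPa

Δp ≈ 70.0 kPa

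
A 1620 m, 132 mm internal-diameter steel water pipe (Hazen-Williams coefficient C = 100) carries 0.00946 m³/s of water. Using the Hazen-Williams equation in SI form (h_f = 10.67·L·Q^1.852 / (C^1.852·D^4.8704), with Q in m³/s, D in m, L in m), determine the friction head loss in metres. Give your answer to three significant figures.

h_f ≈ 11.7 m

h_f = 10.67·1620·0.00946^1.852 / (100^1.852·0.132^4.8704) = 11.70 m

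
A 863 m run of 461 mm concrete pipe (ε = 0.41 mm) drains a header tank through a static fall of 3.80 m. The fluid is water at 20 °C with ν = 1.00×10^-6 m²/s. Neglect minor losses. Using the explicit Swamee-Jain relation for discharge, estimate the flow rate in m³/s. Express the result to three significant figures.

Swamee-Jain (Type II): Q = -0.965·√(gD⁵h_f/L)·ln[ε/(3.7D) + √(3.17ν²L/(gD³h_f))]
√(gD⁵h_f/L) = √(9.81·0.461⁵·3.80/863) = 0.02999
ε/(3.7D) = 2.40×10^-4; √(3.17ν²L/(gD³h_f)) = 2.74×10^-5
Q = -0.965·0.02999·ln(2.677×10^-4) = 0.2380 m³/s
Check: V = 1.43 m/s, Re = 6.57×10^5, f = 0.01970, h_f = 3.82 m ≈ 3.80 m ✓

Q ≈ 0.238 m³/s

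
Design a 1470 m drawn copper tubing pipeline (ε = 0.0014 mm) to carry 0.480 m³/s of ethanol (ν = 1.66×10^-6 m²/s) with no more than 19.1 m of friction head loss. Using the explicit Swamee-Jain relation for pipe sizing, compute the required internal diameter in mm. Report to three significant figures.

D ≈ 452 mm

Swamee-Jain (Type III): D = 0.66·[ε^1.25·(LQ²/(gh_f))^4.75 + ν·Q^9.4·(L/(gh_f))^5.2]^0.04
LQ²/(gh_f) = 1.808; L/(gh_f) = 7.845
Term 1 = ε^1.25·(…)^4.75 = 8.01×10^-7; Term 2 = ν·Q^9.4·(…)^5.2 = 7.51×10^-5
D = 0.66·(8.01×10^-7 + 7.51×10^-5)^0.04 = 0.4516 m = 452 mm
Check: V = 3.00 m/s, Re = 8.15×10^5, f = 0.01209, h_f = 18.0 m ≈ 19.1 m ✓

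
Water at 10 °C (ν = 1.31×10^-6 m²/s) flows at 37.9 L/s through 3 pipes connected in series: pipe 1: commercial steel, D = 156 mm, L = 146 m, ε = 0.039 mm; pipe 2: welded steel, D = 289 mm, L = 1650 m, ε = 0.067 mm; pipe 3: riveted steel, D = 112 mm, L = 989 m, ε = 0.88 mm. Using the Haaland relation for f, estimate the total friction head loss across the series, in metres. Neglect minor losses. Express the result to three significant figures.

Pipe 1: V = 1.983 m/s, Re = 2.36×10^5, ε/D = 2.50×10^-4, f = 0.01686, h_1 = f(L/D)V²/2g = 3.163 m
Pipe 2: V = 0.5778 m/s, Re = 1.27×10^5, ε/D = 2.32×10^-4, f = 0.01818, h_2 = f(L/D)V²/2g = 1.766 m
Pipe 3: V = 3.847 m/s, Re = 3.29×10^5, ε/D = 0.00786, f = 0.03526, h_3 = f(L/D)V²/2g = 234.8 m
Series → Q common, losses add: H = Σh = 239.8 m

H ≈ 240 m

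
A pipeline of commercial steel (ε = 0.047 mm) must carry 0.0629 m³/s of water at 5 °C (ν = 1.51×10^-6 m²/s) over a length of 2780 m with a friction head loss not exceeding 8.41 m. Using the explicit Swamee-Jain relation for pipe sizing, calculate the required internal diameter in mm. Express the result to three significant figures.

Swamee-Jain (Type III): D = 0.66·[ε^1.25·(LQ²/(gh_f))^4.75 + ν·Q^9.4·(L/(gh_f))^5.2]^0.04
LQ²/(gh_f) = 0.1333; L/(gh_f) = 33.70
Term 1 = ε^1.25·(…)^4.75 = 2.71×10^-10; Term 2 = ν·Q^9.4·(…)^5.2 = 6.76×10^-10
D = 0.66·(2.71×10^-10 + 6.76×10^-10)^0.04 = 0.2875 m = 287 mm
Check: V = 0.969 m/s, Re = 1.84×10^5, f = 0.01707, h_f = 7.90 m ≈ 8.41 m ✓

D ≈ 287 mm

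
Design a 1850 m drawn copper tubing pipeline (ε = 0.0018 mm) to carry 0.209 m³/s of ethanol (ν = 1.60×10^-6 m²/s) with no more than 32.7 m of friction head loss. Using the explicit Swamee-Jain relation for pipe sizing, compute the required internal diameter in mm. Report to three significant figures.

D ≈ 309 mm

Swamee-Jain (Type III): D = 0.66·[ε^1.25·(LQ²/(gh_f))^4.75 + ν·Q^9.4·(L/(gh_f))^5.2]^0.04
LQ²/(gh_f) = 0.2519; L/(gh_f) = 5.767
Term 1 = ε^1.25·(…)^4.75 = 9.44×10^-11; Term 2 = ν·Q^9.4·(…)^5.2 = 5.89×10^-9
D = 0.66·(9.44×10^-11 + 5.89×10^-9)^0.04 = 0.3095 m = 309 mm
Check: V = 2.78 m/s, Re = 5.37×10^5, f = 0.01302, h_f = 30.6 m ≈ 32.7 m ✓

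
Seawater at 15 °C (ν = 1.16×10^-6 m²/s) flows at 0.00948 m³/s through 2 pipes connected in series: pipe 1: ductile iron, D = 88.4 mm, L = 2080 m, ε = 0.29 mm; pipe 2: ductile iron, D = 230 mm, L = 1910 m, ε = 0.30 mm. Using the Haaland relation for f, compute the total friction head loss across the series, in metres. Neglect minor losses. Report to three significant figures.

Pipe 1: V = 1.545 m/s, Re = 1.18×10^5, ε/D = 0.00328, f = 0.02784, h_1 = f(L/D)V²/2g = 79.64 m
Pipe 2: V = 0.2282 m/s, Re = 4.52×10^4, ε/D = 0.00130, f = 0.02486, h_2 = f(L/D)V²/2g = 0.5478 m
Series → Q common, losses add: H = Σh = 80.19 m

H ≈ 80.2 m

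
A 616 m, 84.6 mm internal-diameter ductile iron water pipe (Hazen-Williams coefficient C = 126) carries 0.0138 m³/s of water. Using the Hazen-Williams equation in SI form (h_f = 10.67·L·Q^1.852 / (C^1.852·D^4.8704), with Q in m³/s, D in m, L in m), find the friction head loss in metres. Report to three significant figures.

h_f ≈ 50.9 m

h_f = 10.67·616·0.0138^1.852 / (126^1.852·0.0846^4.8704) = 50.94 m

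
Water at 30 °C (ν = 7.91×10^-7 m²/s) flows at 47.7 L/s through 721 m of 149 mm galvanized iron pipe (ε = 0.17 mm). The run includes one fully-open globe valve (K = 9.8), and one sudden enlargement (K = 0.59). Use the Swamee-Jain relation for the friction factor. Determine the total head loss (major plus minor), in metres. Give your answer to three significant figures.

H_L ≈ 42.6 m

V = 4Q/(πD²) = 2.736 m/s; V²/2g = 0.3814 m
Re = 5.15×10^5, ε/D = 0.00114 → f = 0.02093 (Swamee-Jain)
Major: h_f = f(L/D)·V²/2g = 0.02093·4839·0.3814 = 38.63 m
Minor: ΣK = 10.4; h_m = ΣK·V²/2g = 3.963 m
Total H_L = 38.63 + 3.963 = 42.59 m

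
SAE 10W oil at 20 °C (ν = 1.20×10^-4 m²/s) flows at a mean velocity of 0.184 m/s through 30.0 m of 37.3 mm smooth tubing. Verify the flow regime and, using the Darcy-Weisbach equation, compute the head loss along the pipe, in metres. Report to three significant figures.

h_f ≈ 1.55 m

Re = VD/ν = 0.184·0.03730/1.20×10^-4 = 57.2 → laminar (Re < 2300)
f = 64/Re = 1.119
h_f = f(L/D)V²/(2g) = 1.119·(30.0/0.03730)·0.184²/(2·9.81) = 1.553 m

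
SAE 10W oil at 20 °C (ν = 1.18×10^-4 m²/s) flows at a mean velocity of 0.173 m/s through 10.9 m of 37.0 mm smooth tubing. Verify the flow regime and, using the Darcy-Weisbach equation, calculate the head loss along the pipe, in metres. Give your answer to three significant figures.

Re = VD/ν = 0.173·0.03700/1.18×10^-4 = 54.2 → laminar (Re < 2300)
f = 64/Re = 1.180
h_f = f(L/D)V²/(2g) = 1.180·(10.9/0.03700)·0.173²/(2·9.81) = 0.5302 m

h_f ≈ 0.530 m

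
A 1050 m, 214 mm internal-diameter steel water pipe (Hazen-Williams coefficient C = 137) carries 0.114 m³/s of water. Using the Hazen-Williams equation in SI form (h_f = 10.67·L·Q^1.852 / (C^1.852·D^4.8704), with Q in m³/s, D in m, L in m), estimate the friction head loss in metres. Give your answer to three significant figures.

h_f = 10.67·1050·0.114^1.852 / (137^1.852·0.214^4.8704) = 40.43 m

h_f ≈ 40.4 m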